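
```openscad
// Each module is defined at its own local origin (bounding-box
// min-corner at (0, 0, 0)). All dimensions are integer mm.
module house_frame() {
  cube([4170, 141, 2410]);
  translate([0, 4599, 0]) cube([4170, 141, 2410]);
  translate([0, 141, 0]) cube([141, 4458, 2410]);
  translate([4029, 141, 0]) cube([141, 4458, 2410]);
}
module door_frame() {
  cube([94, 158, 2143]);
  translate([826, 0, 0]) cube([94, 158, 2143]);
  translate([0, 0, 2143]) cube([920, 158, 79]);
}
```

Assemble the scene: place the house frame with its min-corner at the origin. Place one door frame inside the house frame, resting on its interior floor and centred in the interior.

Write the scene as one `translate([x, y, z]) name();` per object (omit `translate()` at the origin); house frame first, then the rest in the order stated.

house_frame();
translate([1625, 2291, 0]) door_frame();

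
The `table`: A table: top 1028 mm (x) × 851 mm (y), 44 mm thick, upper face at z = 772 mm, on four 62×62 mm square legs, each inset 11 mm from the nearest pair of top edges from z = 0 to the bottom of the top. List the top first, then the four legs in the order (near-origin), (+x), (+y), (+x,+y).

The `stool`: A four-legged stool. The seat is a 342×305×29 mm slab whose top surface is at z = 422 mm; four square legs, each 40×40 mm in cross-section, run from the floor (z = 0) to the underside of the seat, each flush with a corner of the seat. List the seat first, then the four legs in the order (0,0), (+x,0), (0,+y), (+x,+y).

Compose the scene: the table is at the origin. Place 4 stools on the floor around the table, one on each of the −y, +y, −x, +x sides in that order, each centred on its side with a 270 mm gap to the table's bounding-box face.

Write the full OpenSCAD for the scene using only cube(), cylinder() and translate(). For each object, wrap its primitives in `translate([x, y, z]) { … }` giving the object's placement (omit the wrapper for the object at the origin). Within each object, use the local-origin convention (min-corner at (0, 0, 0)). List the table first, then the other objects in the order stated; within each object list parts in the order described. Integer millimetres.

translate([0, 0, 728]) cube([1028, 851, 44]);
translate([11, 11, 0]) cube([62, 62, 728]);
translate([955, 11, 0]) cube([62, 62, 728]);
translate([11, 778, 0]) cube([62, 62, 728]);
translate([955, 778, 0]) cube([62, 62, 728]);
translate([343, -575, 0]) {
  translate([0, 0, 393]) cube([342, 305, 29]);
  cube([40, 40, 393]);
  translate([302, 0, 0]) cube([40, 40, 393]);
  translate([0, 265, 0]) cube([40, 40, 393]);
  translate([302, 265, 0]) cube([40, 40, 393]);
}
translate([343, 1121, 0]) {
  translate([0, 0, 393]) cube([342, 305, 29]);
  cube([40, 40, 393]);
  translate([302, 0, 0]) cube([40, 40, 393]);
  translate([0, 265, 0]) cube([40, 40, 393]);
  translate([302, 265, 0]) cube([40, 40, 393]);
}
translate([-612, 273, 0]) {
  translate([0, 0, 393]) cube([342, 305, 29]);
  cube([40, 40, 393]);
  translate([302, 0, 0]) cube([40, 40, 393]);
  translate([0, 265, 0]) cube([40, 40, 393]);
  translate([302, 265, 0]) cube([40, 40, 393]);
}
translate([1298, 273, 0]) {
  translate([0, 0, 393]) cube([342, 305, 29]);
  cube([40, 40, 393]);
  translate([302, 0, 0]) cube([40, 40, 393]);
  translate([0, 265, 0]) cube([40, 40, 393]);
  translate([302, 265, 0]) cube([40, 40, 393]);
}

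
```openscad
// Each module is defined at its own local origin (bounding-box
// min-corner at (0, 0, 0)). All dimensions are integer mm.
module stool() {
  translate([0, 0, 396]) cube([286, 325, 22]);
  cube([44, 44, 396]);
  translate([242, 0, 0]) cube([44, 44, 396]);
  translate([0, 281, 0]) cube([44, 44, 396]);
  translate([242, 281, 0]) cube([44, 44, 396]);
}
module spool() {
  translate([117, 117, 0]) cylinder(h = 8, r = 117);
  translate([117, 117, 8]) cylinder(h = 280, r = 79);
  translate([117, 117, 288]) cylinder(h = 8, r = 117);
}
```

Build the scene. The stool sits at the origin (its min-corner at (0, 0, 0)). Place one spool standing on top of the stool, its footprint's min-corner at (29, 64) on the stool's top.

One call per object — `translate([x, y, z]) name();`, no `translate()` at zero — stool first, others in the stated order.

stool();
translate([29, 64, 418]) spool();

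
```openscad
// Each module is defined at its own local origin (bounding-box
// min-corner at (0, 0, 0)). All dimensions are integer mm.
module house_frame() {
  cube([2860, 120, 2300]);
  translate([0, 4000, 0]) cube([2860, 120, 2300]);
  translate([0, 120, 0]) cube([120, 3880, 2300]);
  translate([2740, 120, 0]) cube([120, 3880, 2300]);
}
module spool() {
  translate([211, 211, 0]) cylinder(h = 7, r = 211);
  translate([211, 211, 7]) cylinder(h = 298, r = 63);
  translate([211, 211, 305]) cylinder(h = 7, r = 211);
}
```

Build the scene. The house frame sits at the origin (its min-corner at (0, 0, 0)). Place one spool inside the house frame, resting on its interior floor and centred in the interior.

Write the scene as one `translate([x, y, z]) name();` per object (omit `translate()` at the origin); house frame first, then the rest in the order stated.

house_frame();
translate([1219, 1849, 0]) spool();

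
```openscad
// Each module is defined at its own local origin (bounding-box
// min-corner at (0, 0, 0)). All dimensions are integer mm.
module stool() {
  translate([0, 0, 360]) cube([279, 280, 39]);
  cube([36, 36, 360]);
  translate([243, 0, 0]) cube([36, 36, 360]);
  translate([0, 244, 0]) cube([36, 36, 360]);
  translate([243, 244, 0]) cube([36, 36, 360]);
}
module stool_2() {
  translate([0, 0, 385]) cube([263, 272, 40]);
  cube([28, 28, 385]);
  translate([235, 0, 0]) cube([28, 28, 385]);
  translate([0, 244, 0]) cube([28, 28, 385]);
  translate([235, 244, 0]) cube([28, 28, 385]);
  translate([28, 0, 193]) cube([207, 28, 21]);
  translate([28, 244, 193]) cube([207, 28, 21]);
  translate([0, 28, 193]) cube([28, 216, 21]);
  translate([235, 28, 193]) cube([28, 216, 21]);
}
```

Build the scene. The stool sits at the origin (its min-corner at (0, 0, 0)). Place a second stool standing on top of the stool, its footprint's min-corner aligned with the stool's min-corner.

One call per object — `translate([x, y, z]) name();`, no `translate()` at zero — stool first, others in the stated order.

stool();
translate([0, 0, 399]) stool_2();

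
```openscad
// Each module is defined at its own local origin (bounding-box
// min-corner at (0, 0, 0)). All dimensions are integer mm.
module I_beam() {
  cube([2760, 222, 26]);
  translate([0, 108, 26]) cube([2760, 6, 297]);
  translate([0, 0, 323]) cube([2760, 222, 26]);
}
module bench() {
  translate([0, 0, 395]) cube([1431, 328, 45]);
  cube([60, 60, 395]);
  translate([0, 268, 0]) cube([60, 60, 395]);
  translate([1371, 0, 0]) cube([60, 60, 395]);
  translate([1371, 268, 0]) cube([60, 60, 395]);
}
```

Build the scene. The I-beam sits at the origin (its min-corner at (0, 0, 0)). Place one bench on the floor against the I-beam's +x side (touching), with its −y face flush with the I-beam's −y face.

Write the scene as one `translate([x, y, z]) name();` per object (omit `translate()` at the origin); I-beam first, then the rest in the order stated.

I_beam();
translate([2760, 0, 0]) bench();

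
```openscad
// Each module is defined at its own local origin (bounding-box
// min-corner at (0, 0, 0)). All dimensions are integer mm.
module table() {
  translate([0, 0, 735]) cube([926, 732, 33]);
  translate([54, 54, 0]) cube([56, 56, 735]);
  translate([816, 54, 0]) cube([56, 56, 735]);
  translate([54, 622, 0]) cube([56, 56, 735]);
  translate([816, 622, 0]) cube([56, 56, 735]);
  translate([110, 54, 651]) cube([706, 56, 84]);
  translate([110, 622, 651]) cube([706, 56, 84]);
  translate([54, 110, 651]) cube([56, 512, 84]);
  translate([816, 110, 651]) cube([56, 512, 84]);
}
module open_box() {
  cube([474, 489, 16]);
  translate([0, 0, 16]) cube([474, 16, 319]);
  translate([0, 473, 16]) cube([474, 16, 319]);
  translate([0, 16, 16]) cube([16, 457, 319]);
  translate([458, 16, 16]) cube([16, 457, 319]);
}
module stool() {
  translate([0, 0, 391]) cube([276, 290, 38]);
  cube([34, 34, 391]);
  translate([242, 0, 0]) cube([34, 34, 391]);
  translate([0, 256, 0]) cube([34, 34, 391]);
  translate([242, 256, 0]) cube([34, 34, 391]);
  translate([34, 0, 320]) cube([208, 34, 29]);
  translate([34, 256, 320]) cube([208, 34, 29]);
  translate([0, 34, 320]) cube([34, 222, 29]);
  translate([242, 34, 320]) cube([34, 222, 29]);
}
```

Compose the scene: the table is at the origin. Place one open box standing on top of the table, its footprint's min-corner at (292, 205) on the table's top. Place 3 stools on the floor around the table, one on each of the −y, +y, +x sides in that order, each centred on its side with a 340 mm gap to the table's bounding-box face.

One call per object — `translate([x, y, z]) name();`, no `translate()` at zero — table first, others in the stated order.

table();
translate([292, 205, 768]) open_box();
translate([325, -630, 0]) stool();
translate([325, 1072, 0]) stool();
translate([1266, 221, 0]) stool();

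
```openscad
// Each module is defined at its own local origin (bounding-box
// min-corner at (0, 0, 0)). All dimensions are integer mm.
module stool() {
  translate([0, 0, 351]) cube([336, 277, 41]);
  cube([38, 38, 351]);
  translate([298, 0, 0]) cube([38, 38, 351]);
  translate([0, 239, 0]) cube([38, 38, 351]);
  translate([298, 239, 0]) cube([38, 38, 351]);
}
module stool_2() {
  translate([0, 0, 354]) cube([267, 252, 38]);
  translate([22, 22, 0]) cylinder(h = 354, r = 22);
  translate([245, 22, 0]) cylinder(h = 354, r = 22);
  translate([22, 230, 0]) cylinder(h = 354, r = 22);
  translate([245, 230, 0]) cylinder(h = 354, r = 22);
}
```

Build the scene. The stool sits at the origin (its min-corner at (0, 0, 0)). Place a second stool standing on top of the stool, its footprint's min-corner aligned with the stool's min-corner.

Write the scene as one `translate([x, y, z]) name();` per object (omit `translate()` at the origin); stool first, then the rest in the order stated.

stool();
translate([0, 0, 392]) stool_2();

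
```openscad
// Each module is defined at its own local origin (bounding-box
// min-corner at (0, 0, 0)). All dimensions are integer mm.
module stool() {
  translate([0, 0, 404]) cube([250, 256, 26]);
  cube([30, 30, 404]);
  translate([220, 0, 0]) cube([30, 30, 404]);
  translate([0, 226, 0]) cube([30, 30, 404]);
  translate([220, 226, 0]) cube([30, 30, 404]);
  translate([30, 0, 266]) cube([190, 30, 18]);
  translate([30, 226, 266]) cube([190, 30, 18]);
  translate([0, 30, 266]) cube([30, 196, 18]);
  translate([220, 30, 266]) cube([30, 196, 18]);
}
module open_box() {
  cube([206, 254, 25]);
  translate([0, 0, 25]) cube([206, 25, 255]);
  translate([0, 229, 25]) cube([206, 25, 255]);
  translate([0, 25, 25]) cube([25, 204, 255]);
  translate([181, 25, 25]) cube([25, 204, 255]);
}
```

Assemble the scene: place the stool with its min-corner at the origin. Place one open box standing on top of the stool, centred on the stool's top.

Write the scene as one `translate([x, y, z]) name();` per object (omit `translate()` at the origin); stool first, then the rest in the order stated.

stool();
translate([22, 1, 430]) open_box();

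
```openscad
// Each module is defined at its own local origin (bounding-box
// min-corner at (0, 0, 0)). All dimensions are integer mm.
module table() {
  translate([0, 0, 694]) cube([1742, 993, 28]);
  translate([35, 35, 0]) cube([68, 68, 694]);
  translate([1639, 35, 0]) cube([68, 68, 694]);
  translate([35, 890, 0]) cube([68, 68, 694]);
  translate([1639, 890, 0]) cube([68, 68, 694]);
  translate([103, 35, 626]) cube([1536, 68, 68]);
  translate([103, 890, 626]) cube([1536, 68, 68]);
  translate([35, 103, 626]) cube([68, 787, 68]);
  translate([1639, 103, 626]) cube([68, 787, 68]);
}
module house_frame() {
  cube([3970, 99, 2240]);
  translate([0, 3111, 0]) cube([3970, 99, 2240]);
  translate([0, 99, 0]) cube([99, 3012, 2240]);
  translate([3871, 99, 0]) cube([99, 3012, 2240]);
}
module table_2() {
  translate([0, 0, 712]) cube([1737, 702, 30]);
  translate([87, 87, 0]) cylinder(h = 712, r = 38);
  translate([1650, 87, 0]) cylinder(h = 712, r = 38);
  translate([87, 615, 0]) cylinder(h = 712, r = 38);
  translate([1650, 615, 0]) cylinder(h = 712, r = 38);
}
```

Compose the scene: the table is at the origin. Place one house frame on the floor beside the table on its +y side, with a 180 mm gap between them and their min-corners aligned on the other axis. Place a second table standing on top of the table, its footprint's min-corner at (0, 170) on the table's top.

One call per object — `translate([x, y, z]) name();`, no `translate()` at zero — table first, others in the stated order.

table();
translate([0, 1173, 0]) house_frame();
translate([0, 170, 722]) table_2();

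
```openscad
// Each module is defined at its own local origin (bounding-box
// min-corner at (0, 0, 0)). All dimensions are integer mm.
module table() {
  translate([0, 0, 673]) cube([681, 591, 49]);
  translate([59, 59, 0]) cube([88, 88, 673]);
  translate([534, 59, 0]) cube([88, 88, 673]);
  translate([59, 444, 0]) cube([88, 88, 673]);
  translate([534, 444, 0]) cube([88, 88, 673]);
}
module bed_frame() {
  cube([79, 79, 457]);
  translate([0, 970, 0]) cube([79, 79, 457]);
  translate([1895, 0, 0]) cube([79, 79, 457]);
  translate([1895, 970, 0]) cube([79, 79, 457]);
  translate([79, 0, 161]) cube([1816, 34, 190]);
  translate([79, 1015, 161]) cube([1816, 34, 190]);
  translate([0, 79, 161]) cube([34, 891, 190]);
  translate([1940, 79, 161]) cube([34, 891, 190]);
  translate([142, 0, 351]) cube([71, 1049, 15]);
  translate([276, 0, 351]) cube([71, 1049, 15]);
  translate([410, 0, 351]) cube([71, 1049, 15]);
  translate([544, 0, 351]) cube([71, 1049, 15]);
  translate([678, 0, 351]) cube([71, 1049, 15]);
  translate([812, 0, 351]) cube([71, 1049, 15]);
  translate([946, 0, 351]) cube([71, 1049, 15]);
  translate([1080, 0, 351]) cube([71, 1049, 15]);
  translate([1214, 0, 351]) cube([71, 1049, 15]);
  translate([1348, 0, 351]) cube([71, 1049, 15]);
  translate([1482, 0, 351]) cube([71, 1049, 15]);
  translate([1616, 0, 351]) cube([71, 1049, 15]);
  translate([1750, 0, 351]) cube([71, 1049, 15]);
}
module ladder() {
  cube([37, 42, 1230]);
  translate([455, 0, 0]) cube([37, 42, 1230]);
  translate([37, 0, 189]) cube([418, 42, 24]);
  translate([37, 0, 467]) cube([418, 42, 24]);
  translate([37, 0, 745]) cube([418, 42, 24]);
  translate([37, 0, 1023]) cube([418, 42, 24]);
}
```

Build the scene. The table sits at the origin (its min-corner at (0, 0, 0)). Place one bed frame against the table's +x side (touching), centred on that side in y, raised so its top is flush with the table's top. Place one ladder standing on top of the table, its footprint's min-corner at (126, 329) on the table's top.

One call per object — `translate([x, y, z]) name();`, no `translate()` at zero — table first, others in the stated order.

table();
translate([681, -229, 265]) bed_frame();
translate([126, 329, 722]) ladder();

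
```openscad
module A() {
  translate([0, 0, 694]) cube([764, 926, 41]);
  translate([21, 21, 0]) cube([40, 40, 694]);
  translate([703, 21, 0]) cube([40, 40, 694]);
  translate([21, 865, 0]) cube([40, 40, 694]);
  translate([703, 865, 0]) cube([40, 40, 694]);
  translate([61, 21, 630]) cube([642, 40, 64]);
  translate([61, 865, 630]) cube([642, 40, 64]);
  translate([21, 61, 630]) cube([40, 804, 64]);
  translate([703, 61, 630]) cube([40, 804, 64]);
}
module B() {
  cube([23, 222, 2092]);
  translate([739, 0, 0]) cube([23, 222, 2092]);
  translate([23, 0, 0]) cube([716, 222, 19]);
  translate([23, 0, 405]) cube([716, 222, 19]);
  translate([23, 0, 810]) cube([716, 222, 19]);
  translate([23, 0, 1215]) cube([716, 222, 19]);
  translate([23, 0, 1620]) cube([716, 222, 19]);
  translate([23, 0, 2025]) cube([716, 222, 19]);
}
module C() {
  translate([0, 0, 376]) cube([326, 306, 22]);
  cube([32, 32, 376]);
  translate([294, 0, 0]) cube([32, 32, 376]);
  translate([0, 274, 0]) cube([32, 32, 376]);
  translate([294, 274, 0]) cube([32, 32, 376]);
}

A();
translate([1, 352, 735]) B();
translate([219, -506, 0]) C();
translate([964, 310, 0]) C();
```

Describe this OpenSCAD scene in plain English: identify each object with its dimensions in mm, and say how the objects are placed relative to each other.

A is a table with a 764×926 mm rectangular top, 41 mm thick, top surface at z = 735 mm, supported by four 40×40 mm square legs, each inset 21 mm from the nearest pair of top edges, running from the floor. Four apron rails, 40 mm thick and 64 mm tall, run between adjacent legs with their top edges flush with the underside of the top and their outer faces flush with the legs' outer faces.

B is an open bookshelf. Two side panels, each 23 mm thick, 222 mm deep and 2092 mm tall, stand 762 mm apart (outside-to-outside). Between them sit 6 shelves, each 19 mm thick and 222 mm deep, spanning the full gap between the sides. The bottom shelf rests on the floor (its underside at z = 0) and the clear gap between one shelf's top and the next shelf's underside is 386 mm.

C is a four-legged stool. The seat is 326×306 mm, 22 mm thick, top at z = 398 mm. It stands on four square legs, each 32×32 mm in cross-section, from z = 0 to the seat underside, each flush with a corner of the seat.

The bookshelf is on top of the table, centred. Two stools sit around the table at the −y, +x sides.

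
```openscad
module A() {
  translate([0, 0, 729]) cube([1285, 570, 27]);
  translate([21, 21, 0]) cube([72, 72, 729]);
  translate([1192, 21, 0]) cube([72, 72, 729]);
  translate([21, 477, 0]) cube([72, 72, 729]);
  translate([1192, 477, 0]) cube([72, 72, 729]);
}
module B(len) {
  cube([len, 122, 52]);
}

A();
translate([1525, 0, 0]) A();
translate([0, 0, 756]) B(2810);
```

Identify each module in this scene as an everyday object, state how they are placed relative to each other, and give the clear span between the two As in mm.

Second table starts at x = 1525; first ends at x = 1285; clear span = 1525 − 1285 = 240 mm.

A is a table. B is a beam. A beam spans the tops of two tables. The clear span between the two tables is 240 mm.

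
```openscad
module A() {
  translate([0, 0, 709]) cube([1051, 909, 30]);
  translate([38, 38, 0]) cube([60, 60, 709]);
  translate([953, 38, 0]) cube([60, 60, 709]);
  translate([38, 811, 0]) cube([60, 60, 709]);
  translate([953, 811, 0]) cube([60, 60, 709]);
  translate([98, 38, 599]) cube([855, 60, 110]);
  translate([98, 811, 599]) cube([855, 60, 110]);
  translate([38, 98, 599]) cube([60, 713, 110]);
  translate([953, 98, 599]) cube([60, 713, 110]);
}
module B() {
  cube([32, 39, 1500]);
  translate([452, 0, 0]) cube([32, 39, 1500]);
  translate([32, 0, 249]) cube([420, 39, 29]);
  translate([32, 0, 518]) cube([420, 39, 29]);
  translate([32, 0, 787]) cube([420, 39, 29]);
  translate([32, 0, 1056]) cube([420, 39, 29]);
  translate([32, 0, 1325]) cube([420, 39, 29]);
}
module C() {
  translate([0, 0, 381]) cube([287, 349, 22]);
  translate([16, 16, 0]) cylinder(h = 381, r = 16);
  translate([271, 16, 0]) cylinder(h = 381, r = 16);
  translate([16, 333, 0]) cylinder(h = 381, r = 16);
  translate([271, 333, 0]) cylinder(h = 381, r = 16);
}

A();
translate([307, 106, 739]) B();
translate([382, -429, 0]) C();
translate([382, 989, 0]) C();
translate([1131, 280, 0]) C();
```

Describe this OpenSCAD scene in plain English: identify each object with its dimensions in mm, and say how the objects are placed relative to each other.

A is a rectangular dining table. The top is 1051×909×30 mm with its upper surface at z = 739 mm. It stands on four 60×60 mm square legs, each inset 38 mm from the nearest pair of top edges, running from the floor to the underside of the top. Four apron rails, 60 mm thick and 110 mm tall, run between adjacent legs with their top edges flush with the underside of the top and their outer faces flush with the legs' outer faces.

B is a straight ladder. Two 32×39 mm vertical rails, 1500 mm tall, stand 484 mm apart (outside-to-outside) with their front faces coplanar on the −y side. 5 rungs, each 39 mm deep and 29 mm tall, span between the inner faces of the rails, front faces flush with the rails. The lowest rung's underside is at z = 249 mm and rungs are spaced 269 mm apart (underside to underside).

C is a four-legged stool. The seat is a 287×349×22 mm slab whose top surface is at z = 403 mm; four round legs, each 32 mm in diameter, run from the floor (z = 0) to the underside of the seat, each leg's axis is inset half a diameter from the nearest pair of seat edges (so the leg's bounding box is flush with the corner).

The ladder is on top of the table. Three stools sit around the table at the −y, +y, +x sides.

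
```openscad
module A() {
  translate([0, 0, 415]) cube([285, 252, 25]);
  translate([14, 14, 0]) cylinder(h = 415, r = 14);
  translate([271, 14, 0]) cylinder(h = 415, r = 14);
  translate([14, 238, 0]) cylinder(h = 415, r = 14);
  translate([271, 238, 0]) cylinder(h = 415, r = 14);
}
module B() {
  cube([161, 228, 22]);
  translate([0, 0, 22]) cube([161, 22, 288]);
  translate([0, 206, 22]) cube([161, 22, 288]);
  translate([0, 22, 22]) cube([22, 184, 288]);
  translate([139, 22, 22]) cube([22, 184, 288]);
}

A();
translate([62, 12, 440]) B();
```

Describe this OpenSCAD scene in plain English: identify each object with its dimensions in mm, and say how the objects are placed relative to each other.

A is a four-legged stool. The seat is a 285×252×25 mm slab whose top surface is at z = 440 mm; four round legs, each 28 mm in diameter, run from the floor (z = 0) to the underside of the seat, each leg's axis is inset half a diameter from the nearest pair of seat edges (so the leg's bounding box is flush with the corner).

B is an open-topped rectangular box: outside dimensions 161×228×310 mm, with a uniform wall and base thickness of 22 mm. The base is a full 161×228 slab on the floor; four walls sit on top of the base. The front and back walls (the −y and +y sides) span the full width; the two side walls fit between them.

The open box is on top of the stool, centred.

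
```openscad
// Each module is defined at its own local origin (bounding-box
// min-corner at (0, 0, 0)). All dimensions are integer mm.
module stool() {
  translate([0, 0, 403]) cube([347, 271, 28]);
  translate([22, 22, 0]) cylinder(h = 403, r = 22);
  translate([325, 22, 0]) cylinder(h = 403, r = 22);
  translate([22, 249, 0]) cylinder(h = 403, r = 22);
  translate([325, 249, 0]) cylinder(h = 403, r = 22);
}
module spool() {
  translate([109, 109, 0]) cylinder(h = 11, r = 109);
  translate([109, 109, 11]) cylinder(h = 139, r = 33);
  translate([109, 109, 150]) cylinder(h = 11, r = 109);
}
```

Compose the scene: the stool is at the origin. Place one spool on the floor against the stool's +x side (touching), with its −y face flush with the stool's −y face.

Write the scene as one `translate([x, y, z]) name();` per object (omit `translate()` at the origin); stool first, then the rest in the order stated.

stool();
translate([347, 0, 0]) spool();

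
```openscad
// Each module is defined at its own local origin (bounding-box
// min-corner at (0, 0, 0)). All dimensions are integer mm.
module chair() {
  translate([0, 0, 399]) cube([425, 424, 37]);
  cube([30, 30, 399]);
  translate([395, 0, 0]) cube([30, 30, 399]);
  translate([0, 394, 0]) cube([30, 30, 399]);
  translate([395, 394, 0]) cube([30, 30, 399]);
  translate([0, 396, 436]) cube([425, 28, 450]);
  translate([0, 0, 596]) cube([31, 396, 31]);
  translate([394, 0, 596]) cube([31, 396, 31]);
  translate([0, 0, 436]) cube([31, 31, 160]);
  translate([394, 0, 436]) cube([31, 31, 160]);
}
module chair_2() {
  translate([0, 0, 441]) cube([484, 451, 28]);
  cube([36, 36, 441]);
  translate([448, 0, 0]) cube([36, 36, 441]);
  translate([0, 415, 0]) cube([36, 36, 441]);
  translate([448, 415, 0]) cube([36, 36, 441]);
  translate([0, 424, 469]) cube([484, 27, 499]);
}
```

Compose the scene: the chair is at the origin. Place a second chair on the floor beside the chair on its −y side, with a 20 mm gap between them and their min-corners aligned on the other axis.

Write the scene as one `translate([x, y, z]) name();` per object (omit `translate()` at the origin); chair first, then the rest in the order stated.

chair();
translate([0, -471, 0]) chair_2();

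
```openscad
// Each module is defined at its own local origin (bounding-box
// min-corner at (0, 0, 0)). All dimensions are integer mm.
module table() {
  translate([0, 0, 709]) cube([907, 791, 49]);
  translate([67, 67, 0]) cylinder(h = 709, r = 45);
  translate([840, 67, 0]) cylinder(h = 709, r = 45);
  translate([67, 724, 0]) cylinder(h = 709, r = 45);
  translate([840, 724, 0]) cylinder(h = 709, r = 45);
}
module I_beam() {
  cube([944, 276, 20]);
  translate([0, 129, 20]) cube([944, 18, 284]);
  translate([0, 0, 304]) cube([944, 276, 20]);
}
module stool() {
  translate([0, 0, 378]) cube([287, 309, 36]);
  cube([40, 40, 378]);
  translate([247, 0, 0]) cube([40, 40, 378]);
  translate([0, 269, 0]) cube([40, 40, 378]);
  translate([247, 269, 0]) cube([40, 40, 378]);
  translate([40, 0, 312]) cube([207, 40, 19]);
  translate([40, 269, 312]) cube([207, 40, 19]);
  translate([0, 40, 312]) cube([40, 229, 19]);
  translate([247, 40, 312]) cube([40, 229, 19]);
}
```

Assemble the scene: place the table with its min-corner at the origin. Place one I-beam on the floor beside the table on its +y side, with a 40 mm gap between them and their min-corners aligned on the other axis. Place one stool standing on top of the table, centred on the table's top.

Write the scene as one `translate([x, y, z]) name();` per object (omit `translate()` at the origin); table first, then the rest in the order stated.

table();
translate([0, 831, 0]) I_beam();
translate([310, 241, 758]) stool();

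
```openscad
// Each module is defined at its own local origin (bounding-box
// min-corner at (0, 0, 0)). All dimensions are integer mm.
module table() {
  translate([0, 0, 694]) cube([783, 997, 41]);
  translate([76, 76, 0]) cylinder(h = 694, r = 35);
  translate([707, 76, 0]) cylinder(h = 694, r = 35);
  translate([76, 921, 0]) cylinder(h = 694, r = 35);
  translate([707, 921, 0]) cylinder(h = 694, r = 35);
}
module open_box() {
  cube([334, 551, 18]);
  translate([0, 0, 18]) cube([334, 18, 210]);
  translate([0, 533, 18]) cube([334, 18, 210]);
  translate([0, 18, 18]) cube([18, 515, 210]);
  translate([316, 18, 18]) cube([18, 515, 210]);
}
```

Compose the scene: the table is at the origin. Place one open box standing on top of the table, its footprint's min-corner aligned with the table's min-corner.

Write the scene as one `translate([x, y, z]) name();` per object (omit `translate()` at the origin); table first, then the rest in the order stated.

table();
translate([0, 0, 735]) open_box();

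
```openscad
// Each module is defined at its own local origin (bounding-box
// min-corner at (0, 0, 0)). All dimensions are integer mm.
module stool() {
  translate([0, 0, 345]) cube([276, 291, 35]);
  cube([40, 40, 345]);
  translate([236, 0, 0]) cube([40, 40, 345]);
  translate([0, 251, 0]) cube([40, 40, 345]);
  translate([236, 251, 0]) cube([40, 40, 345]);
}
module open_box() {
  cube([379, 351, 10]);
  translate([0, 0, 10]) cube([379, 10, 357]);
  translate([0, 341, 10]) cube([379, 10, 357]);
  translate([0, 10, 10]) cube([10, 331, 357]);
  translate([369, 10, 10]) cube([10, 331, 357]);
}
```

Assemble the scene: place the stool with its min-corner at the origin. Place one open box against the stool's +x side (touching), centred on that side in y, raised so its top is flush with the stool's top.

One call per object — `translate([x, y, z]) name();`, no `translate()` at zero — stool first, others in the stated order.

stool();
translate([276, -30, 13]) open_box();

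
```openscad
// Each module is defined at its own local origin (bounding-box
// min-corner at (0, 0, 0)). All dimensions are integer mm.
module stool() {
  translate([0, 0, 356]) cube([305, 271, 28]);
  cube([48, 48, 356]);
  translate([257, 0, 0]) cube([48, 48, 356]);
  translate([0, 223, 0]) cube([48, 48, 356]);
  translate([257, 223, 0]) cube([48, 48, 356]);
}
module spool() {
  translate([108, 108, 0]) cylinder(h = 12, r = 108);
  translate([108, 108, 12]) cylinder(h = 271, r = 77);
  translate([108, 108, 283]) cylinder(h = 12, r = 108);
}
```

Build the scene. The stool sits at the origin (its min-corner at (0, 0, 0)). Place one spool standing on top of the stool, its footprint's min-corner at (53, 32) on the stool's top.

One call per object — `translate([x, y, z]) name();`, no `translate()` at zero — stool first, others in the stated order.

stool();
translate([53, 32, 384]) spool();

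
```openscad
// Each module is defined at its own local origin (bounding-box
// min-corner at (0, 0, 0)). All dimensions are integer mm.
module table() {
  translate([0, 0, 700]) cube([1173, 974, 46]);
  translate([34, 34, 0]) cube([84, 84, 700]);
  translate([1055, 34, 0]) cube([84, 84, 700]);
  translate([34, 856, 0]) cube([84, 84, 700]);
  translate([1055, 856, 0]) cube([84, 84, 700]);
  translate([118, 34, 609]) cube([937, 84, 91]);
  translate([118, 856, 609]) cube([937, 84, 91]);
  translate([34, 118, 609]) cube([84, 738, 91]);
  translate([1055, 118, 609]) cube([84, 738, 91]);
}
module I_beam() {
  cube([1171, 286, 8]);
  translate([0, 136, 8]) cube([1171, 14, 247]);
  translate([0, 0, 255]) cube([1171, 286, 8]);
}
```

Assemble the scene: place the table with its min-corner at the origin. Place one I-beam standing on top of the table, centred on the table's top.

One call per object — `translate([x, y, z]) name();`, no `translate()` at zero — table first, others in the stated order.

table();
translate([1, 344, 746]) I_beam();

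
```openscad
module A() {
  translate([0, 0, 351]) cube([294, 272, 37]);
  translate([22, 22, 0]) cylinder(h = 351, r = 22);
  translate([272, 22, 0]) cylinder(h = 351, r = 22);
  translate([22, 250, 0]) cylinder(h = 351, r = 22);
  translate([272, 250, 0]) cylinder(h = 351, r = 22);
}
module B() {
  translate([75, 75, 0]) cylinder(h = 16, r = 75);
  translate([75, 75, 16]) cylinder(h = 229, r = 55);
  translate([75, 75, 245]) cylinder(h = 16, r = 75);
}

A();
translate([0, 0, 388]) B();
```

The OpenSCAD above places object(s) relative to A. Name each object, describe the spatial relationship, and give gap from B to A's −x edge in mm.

A is a stool. B is a spool. The spool is on top of the stool. The gap from the spool to the stool's −x edge is 0 mm.

The spool's min-x is at 0; the stool's min-x is 0; gap = 0 mm.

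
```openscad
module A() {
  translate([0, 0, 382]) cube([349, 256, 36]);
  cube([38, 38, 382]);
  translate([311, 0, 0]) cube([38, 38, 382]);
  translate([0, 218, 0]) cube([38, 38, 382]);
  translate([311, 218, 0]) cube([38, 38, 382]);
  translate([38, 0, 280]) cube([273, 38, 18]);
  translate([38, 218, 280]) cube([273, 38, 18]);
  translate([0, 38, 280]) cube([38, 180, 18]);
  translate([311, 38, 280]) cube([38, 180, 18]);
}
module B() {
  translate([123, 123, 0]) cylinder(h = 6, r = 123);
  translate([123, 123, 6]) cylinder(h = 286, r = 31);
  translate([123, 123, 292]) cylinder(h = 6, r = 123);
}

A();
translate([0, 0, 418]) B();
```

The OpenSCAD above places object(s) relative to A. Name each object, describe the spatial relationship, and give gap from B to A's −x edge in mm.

The spool's min-x is at 0; the stool's min-x is 0; gap = 0 mm.

A is a stool. B is a spool. The spool is on top of the stool. The gap from the spool to the stool's −x edge is 0 mm.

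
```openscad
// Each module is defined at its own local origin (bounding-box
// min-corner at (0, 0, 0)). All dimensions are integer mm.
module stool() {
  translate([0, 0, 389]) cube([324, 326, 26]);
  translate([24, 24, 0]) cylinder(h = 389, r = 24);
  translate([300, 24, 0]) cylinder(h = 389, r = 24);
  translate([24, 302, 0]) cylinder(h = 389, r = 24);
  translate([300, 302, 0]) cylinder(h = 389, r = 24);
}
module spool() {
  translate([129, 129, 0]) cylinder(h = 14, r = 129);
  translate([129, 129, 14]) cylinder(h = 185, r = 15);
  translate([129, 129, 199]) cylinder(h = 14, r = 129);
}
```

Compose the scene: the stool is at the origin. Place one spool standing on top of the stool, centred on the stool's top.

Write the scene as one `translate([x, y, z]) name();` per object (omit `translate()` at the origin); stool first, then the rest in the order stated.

stool();
translate([33, 34, 415]) spool();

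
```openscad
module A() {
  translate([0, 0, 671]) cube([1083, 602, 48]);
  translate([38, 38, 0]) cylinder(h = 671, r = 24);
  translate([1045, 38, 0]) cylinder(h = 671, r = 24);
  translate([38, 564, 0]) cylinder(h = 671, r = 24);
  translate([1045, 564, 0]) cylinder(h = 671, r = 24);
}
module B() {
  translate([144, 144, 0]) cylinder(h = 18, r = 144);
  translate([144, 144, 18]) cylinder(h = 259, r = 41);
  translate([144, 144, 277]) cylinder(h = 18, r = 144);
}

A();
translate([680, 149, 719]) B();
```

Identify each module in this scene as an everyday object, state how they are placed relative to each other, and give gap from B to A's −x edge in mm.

A is a table. B is a spool. The spool is on top of the table. The gap from the spool to the table's −x edge is 680 mm.

The spool's min-x is at 680; the table's min-x is 0; gap = 680 mm.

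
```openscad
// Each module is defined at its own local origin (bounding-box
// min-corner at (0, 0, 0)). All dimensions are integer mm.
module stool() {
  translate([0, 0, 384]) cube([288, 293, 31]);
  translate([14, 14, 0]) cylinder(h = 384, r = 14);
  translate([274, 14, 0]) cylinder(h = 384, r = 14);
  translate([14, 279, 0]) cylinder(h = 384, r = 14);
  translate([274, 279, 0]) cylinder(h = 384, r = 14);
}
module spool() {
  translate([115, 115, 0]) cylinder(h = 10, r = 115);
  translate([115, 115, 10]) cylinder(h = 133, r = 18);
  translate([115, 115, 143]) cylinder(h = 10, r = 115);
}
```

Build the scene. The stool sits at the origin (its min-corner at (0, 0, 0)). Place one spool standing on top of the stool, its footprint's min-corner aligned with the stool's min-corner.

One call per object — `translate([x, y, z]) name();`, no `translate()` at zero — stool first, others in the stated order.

stool();
translate([0, 0, 415]) spool();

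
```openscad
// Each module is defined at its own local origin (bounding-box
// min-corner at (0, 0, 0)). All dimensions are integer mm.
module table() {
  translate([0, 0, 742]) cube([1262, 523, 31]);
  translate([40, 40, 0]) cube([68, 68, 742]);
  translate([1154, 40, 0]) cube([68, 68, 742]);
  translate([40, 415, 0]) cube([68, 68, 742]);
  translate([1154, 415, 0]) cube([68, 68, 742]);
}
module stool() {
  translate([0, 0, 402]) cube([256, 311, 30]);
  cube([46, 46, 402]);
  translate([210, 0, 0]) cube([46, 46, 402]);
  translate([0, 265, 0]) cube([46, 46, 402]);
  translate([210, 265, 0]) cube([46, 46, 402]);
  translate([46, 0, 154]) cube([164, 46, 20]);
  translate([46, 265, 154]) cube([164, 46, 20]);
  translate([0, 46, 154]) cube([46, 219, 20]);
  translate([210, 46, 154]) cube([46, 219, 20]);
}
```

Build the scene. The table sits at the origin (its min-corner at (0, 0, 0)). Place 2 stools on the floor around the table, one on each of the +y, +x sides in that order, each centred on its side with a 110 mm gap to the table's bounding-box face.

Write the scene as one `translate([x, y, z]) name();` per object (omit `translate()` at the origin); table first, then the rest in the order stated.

table();
translate([503, 633, 0]) stool();
translate([1372, 106, 0]) stool();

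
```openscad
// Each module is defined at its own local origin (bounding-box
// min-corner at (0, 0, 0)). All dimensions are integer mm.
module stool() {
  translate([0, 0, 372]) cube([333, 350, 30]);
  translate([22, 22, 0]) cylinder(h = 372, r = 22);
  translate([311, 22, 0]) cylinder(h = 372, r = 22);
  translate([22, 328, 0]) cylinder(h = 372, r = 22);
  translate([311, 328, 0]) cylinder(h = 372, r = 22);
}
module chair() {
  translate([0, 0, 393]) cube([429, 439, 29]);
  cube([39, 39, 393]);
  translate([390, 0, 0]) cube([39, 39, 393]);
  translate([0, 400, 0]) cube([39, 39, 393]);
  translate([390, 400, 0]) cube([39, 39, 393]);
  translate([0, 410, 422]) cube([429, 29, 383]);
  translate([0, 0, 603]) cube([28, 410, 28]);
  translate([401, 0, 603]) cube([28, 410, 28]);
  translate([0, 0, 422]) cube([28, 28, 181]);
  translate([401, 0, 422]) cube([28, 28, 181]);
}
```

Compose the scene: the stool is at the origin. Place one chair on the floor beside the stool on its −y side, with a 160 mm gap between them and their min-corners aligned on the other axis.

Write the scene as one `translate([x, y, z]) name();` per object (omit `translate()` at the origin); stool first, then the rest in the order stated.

stool();
translate([0, -599, 0]) chair();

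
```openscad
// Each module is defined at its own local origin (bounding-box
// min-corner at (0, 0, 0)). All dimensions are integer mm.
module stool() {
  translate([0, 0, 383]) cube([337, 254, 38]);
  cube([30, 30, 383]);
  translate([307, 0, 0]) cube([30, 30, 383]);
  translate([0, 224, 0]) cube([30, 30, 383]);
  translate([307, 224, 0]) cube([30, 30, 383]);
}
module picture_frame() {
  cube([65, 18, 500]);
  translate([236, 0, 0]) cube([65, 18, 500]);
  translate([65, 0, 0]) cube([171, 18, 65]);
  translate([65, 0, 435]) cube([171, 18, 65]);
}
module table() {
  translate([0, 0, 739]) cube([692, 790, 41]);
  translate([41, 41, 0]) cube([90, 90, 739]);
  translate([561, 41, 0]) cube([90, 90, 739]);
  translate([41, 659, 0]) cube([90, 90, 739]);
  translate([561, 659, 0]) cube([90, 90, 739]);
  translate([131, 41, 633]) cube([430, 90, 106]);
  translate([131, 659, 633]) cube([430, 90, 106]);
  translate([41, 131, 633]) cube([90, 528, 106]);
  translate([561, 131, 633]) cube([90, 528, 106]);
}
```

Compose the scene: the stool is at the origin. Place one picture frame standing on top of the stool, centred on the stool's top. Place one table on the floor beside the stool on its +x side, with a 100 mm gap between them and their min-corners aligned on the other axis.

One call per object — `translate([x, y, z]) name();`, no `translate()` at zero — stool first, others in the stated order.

stool();
translate([18, 118, 421]) picture_frame();
translate([437, 0, 0]) table();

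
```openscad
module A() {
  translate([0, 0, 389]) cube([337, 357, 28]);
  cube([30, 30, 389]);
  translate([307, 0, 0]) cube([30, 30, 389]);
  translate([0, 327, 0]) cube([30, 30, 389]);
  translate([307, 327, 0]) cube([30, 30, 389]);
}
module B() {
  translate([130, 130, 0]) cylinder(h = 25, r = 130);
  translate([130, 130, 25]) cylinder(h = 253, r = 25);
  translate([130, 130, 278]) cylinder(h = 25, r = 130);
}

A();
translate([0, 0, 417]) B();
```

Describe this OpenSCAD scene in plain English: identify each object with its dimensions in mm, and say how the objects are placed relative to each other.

A is a simple wooden stool: a rectangular seat 337 mm (x) by 357 mm (y), 28 mm thick, top face at z = 417 mm, on four square legs, each 30×30 mm in cross-section. The legs rest on z = 0, each flush with a corner of the seat.

B is a spool: two coaxial disc flanges of radius 130 mm and thickness 25 mm, joined by a core cylinder of radius 25 mm and height 253 mm. The lower flange rests on z = 0 and the three cylinders share a vertical axis.

The spool is on top of the stool.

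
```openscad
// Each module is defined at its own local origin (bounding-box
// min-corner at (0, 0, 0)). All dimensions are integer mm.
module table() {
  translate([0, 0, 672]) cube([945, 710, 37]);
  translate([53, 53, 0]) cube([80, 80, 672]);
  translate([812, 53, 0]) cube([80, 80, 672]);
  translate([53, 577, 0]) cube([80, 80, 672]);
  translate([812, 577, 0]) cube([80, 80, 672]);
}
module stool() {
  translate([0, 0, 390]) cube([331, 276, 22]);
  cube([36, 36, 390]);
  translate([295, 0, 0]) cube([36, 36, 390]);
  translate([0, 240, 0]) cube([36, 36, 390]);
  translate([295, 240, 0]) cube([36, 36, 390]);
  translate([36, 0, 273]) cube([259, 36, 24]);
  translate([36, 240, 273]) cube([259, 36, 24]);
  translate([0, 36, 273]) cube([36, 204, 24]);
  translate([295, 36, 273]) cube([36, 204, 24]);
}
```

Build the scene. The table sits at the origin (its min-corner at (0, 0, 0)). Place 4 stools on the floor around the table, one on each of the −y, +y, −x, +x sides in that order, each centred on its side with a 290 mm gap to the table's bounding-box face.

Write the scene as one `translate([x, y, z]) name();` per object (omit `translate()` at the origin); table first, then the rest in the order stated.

table();
translate([307, -566, 0]) stool();
translate([307, 1000, 0]) stool();
translate([-621, 217, 0]) stool();
translate([1235, 217, 0]) stool();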